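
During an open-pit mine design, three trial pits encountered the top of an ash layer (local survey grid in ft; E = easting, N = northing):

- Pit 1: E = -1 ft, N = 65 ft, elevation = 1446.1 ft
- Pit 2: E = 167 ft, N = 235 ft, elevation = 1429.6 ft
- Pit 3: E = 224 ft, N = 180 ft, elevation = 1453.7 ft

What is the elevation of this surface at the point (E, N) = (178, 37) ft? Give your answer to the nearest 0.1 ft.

1483.6 ft

Let the plane be z = a·E + b·N + c.
Pit 2−Pit 1: 168a + 170b = −16.5;  Pit 3−Pit 1: 225a + 115b = 7.6.
Solving gives a = 0.16849, b = −0.26357.
Then c = 1446.1 − a·-1 − b·65 = 1463.40.
At (178, 37): z = 30.0 − 9.8 + 1463.40 = 1483.6 ft.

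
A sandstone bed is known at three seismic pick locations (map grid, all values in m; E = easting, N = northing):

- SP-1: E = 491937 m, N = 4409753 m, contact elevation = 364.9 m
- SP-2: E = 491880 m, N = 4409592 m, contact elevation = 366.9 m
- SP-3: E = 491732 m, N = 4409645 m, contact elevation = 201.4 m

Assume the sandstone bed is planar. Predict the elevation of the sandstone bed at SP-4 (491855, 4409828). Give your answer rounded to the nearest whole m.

Two edge vectors: SP-1→SP-2 = (-57, -161, 2), SP-1→SP-3 = (-205, -108, -163.5).
Normal n = (SP-1→SP-2) × (SP-1→SP-3) = (26539.5, -9729.5, -26849).
So ∂z/∂E = −n_x/n_z = 0.98847257 and ∂z/∂N = −n_y/n_z = −0.36237849.
Intercept c from SP-1: 364.9 − 486266.23 + 1597999.62 = 1112098.29.
At (491855, 4409828): z = 486185.2 − 1598026.8 + 1112098.29 = 256.7 m.

257 m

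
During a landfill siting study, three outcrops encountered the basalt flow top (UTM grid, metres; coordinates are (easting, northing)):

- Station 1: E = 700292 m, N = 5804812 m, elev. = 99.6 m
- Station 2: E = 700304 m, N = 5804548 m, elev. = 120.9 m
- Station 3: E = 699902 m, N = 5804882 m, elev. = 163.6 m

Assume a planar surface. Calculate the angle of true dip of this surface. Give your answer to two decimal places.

11.35°

Two edge vectors: Station 1→Station 2 = (12, -264, 21.3), Station 1→Station 3 = (-390, 70, 64).
Normal n = (Station 1→Station 2) × (Station 1→Station 3) = (-18387, -9075, -102120).
So ∂z/∂E = −n_x/n_z = −0.18005 and ∂z/∂N = −n_y/n_z = −0.08887.
Gradient magnitude |∇z| = √(a² + b²) = √(0.03242 + 0.00790) = 0.20079.
True dip = arctan(0.20079) = 11.35°, dipping toward ENE (azimuth ≈ 064°).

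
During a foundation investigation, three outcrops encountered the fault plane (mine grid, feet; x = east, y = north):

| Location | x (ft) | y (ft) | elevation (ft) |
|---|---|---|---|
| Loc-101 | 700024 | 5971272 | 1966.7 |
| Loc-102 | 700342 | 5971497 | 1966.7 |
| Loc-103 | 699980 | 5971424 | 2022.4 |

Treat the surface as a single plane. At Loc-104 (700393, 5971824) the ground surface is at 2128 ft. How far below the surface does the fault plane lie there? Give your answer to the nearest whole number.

73 ft

Let the plane be z = a·x + b·y + c.
Loc-102−Loc-101: 318a + 225b = 0;  Loc-103−Loc-101: −44a + 152b = 55.7.
Solving gives a = −0.21520194, b = 0.30415207.
Then c = 1966.7 − a·700024 − b·5971272 = −1663561.52.
At (700393, 5971824): z_contact = −150725.9 + 1816342.6 − 1663561.52 = 2055.2 ft.
Depth below ground = 2128 − 2055.2 = 73 ft.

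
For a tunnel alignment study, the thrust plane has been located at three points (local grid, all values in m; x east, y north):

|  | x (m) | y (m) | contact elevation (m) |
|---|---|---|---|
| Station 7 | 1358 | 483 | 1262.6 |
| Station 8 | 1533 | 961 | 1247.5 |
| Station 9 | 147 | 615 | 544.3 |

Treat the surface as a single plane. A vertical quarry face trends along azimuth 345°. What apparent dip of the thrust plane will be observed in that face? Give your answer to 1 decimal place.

Let the plane be z = a·x + b·y + c.
Station 8−Station 7: 175a + 478b = −15.1;  Station 9−Station 7: −1211a + 132b = −718.3.
Solving gives a = 0.56707, b = −0.23920.
Unit vector along 345° is (sin 345°, cos 345°) = (-0.2588, 0.9659).
Slope in that direction = a·(-0.2588) + b·(0.9659) = −0.37782.
Apparent dip = arctan|0.37782| = 20.7° (true dip is 31.6°, so apparent ≤ true as expected).

20.7°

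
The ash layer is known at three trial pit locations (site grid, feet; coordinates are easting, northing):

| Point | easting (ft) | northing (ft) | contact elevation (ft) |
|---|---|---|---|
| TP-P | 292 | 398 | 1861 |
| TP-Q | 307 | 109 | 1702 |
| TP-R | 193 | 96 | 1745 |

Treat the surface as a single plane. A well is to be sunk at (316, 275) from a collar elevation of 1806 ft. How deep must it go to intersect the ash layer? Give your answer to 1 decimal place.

20.4 ft

Let the plane be z = a·easting + b·northing + c.
TP-Q−TP-P: 15a − 289b = −159;  TP-R−TP-P: −99a − 302b = −116.
Solving gives a = −0.43734, b = 0.52747.
Then c = 1861 − a·292 − b·398 = 1778.77.
At (316, 275): z_contact = −138.20 + 145.06 + 1778.77 = 1785.62 ft.
Depth below ground = 1806 − 1785.62 = 20.4 ft.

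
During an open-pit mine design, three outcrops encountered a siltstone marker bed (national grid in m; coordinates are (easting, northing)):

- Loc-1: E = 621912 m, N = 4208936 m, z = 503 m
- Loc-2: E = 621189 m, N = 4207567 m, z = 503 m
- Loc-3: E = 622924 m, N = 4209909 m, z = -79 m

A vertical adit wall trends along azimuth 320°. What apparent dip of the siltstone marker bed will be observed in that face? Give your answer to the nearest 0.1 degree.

Let the plane be z = a·E + b·N + c.
Loc-2−Loc-1: −723a − 1369b = 0;  Loc-3−Loc-1: 1012a + 973b = −582.
Solving gives a = −1.16835, b = 0.61703.
Unit vector along 320° is (sin 320°, cos 320°) = (-0.6428, 0.7660).
Slope in that direction = a·(-0.6428) + b·(0.7660) = 1.22368.
Apparent dip = arctan|1.22368| = 50.7° (true dip is 52.9°, so apparent ≤ true as expected).

50.7°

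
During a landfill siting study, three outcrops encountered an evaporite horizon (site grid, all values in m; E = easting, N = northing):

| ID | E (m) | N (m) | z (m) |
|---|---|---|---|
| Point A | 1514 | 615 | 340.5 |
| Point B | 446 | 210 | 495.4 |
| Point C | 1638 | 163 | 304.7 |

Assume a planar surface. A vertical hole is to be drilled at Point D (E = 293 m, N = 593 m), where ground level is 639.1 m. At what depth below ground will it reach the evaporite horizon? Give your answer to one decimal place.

Let the plane be z = a·E + b·N + c.
Point B−Point A: −1068a − 405b = 154.9;  Point C−Point A: 124a − 452b = −35.8.
Solving gives a = −0.158576, b = 0.035701.
Then c = 340.5 − a·1514 − b·615 = 558.63.
At (293, 593): z_contact = −46.46 + 21.17 + 558.63 = 533.34 m.
Depth below ground = 639.1 − 533.34 = 105.8 m.

105.8 m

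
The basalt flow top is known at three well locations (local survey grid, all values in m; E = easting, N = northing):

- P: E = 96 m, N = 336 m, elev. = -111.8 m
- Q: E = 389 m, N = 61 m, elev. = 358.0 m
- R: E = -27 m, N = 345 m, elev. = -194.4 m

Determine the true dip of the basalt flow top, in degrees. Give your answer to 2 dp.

50.87°

Let the plane be z = a·E + b·N + c.
Q−P: 293a − 275b = 469.8;  R−P: −123a + 9b = −82.6.
Solving gives a = 0.59275, b = −1.07681.
Gradient magnitude |∇z| = √(a² + b²) = √(0.35136 + 1.15952) = 1.22918.
True dip = arctan(1.22918) = 50.87°, dipping toward NNW (azimuth ≈ 331°).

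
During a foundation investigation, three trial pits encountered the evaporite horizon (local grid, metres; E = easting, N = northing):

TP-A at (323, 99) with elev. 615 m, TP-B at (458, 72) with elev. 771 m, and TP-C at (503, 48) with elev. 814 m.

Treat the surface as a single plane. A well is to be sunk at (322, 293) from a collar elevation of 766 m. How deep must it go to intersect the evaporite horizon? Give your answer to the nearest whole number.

Two edge vectors: TP-A→TP-B = (135, -27, 156), TP-A→TP-C = (180, -51, 199).
Normal n = (TP-A→TP-B) × (TP-A→TP-C) = (2583, 1215, -2025).
So ∂z/∂E = −n_x/n_z = 1.27556 and ∂z/∂N = −n_y/n_z = 0.60000.
Intercept c from TP-A: 615 − 412.00 − 59.40 = 143.60.
At (322, 293): z_contact = 410.7 + 175.8 + 143.60 = 730.1 m.
Depth below ground = 766 − 730.1 = 36 m.

36 m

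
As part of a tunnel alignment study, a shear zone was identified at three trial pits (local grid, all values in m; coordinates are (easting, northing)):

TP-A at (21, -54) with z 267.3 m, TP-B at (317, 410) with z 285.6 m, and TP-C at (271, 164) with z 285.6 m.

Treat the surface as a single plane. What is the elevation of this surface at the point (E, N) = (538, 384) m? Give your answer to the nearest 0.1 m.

Two edge vectors: TP-A→TP-B = (296, 464, 18.3), TP-A→TP-C = (250, 218, 18.3).
Normal n = (TP-A→TP-B) × (TP-A→TP-C) = (4501.8, -841.8, -51472).
So ∂z/∂E = −n_x/n_z = 0.08746 and ∂z/∂N = −n_y/n_z = −0.01635.
Intercept c from TP-A: 267.3 − 1.84 − 0.88 = 264.58.
At (538, 384): z = 47.1 − 6.3 + 264.58 = 305.4 m.

305.4 m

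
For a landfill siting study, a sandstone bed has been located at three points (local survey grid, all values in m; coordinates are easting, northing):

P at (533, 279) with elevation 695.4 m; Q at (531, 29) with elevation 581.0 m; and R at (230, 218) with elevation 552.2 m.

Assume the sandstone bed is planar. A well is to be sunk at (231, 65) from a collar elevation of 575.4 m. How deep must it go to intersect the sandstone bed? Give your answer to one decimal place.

Let the plane be z = a·easting + b·northing + c.
Q−P: −2a − 250b = −114.4;  R−P: −303a − 61b = −143.2.
Solving gives a = 0.38110, b = 0.45455.
Then c = 695.4 − a·533 − b·279 = 365.46.
At (231, 65): z_contact = 88.03 + 29.55 + 365.46 = 483.03 m.
Depth below ground = 575.4 − 483.03 = 92.4 m.

92.4 m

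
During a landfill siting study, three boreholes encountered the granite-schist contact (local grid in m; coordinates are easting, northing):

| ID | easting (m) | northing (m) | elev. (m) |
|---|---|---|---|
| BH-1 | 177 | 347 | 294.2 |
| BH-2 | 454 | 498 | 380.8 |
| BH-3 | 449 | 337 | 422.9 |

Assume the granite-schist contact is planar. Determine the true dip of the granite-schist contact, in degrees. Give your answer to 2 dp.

Two edge vectors: BH-1→BH-2 = (277, 151, 86.6), BH-1→BH-3 = (272, -10, 128.7).
Normal n = (BH-1→BH-2) × (BH-1→BH-3) = (20299.7, -12094.7, -43842).
So ∂z/∂easting = −n_x/n_z = 0.46302 and ∂z/∂northing = −n_y/n_z = −0.27587.
Gradient magnitude |∇z| = √(a² + b²) = √(0.21439 + 0.07610) = 0.53897.
True dip = arctan(0.53897) = 28.32°, dipping toward WNW (azimuth ≈ 301°).

28.32°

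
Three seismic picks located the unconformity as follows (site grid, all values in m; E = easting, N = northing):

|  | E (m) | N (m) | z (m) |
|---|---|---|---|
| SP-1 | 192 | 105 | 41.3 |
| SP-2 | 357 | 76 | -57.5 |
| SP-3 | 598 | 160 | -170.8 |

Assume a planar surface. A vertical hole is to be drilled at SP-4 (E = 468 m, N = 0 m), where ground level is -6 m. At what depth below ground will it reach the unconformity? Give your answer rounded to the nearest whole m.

Let the plane be z = a·E + b·N + c.
SP-2−SP-1: 165a − 29b = −98.8;  SP-3−SP-1: 406a + 55b = −212.1.
Solving gives a = −0.55566, b = 0.24540.
Then c = 41.3 − a·192 − b·105 = 122.22.
At (468, 0): z_contact = −260.0 + 0.0 + 122.22 = -137.8 m.
Depth below ground = -6 − (-137.8) = 132 m.

132 m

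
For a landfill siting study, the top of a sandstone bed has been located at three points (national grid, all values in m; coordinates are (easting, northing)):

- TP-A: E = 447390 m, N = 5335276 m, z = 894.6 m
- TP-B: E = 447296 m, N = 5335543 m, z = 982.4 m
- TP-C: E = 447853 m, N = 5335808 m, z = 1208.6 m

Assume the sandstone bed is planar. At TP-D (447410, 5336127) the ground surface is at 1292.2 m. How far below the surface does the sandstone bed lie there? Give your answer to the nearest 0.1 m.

49.4 m

Let the plane be z = a·E + b·N + c.
TP-B−TP-A: −94a + 267b = 87.8;  TP-C−TP-A: 463a + 532b = 314.
Solving gives a = 0.213837550, b = 0.404122583.
Then c = 894.6 − a·447390 − b·5335276 = −2250879.70.
At (447410, 5336127): z_contact = 95673.06 + 2156449.43 − 2250879.70 = 1242.79 m.
Depth below ground = 1292.2 − 1242.79 = 49.4 m.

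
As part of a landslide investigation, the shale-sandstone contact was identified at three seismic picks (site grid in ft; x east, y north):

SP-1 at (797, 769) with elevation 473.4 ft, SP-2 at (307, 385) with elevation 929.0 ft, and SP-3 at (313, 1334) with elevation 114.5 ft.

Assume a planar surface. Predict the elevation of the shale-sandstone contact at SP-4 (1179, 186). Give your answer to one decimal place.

874.1 ft

Let the plane be z = a·x + b·y + c.
SP-2−SP-1: −490a − 384b = 455.6;  SP-3−SP-1: −484a + 565b = −358.9.
Solving gives a = −0.258472, b = −0.856638.
Then c = 473.4 − a·797 − b·769 = 1338.16.
At (1179, 186): z = −304.7 − 159.3 + 1338.16 = 874.1 ft.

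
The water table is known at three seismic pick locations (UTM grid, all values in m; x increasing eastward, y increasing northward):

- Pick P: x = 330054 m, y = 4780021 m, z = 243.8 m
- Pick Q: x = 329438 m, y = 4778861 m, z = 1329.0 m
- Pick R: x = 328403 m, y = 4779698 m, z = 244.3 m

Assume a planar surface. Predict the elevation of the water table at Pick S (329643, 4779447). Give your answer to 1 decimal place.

759.1 m

Two edge vectors: Pick P→Pick Q = (-616, -1160, 1085.2), Pick P→Pick R = (-1651, -323, 0.5).
Normal n = (Pick P→Pick Q) × (Pick P→Pick R) = (349939.6, -1791357.2, -1716192).
So ∂z/∂x = −n_x/n_z = 0.203904691 and ∂z/∂y = −n_y/n_z = −1.043797664.
Intercept c from Pick P: 243.8 − 67299.56 + 4989374.75 = 4922318.99.
At (329643, 4779447): z = 67215.8 − 4988775.6 + 4922318.99 = 759.1 m.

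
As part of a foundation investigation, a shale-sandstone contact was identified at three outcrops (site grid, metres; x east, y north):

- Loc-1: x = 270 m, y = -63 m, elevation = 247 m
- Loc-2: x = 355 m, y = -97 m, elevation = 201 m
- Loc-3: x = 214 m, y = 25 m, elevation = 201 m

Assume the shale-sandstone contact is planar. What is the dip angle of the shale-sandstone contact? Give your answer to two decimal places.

56.97°

Let the plane be z = a·x + b·y + c.
Loc-2−Loc-1: 85a − 34b = −46;  Loc-3−Loc-1: −56a + 88b = −46.
Solving gives a = −1.00646, b = −1.16320.
Gradient magnitude |∇z| = √(a² + b²) = √(1.01295 + 1.35303) = 1.53818.
True dip = arctan(1.53818) = 56.97°, dipping toward NE (azimuth ≈ 041°).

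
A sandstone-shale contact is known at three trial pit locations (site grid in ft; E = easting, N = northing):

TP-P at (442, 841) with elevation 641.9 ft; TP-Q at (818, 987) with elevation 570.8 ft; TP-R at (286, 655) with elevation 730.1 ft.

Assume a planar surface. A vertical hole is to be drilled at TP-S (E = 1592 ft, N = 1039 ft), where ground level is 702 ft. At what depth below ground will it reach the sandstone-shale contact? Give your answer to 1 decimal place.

161.2 ft

Two edge vectors: TP-P→TP-Q = (376, 146, -71.1), TP-P→TP-R = (-156, -186, 88.2).
Normal n = (TP-P→TP-Q) × (TP-P→TP-R) = (-347.4, -22071.6, -47160).
So ∂z/∂E = −n_x/n_z = −0.007366 and ∂z/∂N = −n_y/n_z = −0.468015.
Intercept c from TP-P: 641.9 + 3.26 + 393.60 = 1038.76.
At (1592, 1039): z_contact = −11.73 − 486.27 + 1038.76 = 540.76 ft.
Depth below ground = 702 − 540.76 = 161.2 ft.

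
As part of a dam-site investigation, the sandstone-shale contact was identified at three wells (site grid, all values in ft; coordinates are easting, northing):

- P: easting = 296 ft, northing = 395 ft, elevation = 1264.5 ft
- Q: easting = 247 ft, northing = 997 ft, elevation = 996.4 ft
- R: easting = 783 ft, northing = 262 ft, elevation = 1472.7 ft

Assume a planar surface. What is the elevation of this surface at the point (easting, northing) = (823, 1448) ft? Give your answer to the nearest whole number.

Two edge vectors: P→Q = (-49, 602, -268.1), P→R = (487, -133, 208.2).
Normal n = (P→Q) × (P→R) = (89679.1, -120362.9, -286657).
So ∂z/∂easting = −n_x/n_z = 0.31284 and ∂z/∂northing = −n_y/n_z = −0.41988.
Intercept c from P: 1264.5 − 92.60 + 165.85 = 1337.75.
At (823, 1448): z = 257.5 − 608.0 + 1337.75 = 987.2 ft.

987 ft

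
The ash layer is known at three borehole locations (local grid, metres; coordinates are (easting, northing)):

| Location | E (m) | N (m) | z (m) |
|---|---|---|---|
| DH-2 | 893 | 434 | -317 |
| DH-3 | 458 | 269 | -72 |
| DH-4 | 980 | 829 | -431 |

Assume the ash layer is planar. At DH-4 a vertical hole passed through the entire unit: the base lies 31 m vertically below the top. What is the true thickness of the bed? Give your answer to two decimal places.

Let the plane be z = a·E + b·N + c.
DH-3−DH-2: −435a − 165b = 245;  DH-4−DH-2: 87a + 395b = −114.
Solving gives a = −0.49511, b = −0.17956.
|∇z| = √(a²+b²) = 0.52666, so dip δ = arctan(0.52666) = 27.77°.
True thickness = vertical thickness × cos δ = 31 × cos 27.77° = 27.43 m.

27.43 m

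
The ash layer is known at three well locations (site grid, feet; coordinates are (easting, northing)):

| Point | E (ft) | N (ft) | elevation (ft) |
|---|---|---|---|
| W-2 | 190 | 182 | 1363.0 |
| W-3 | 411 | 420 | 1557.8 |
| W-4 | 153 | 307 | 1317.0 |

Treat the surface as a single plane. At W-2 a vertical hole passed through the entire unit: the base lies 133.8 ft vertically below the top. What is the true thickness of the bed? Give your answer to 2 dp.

95.93 ft

Two edge vectors: W-2→W-3 = (221, 238, 194.8), W-2→W-4 = (-37, 125, -46).
Normal n = (W-2→W-3) × (W-2→W-4) = (-35298, 2958.4, 36431).
So ∂z/∂E = −n_x/n_z = 0.96890 and ∂z/∂N = −n_y/n_z = −0.08121.
|∇z| = √(a²+b²) = 0.97230, so dip δ = arctan(0.97230) = 44.20°.
True thickness = vertical thickness × cos δ = 133.8 × cos 44.20° = 95.93 ft.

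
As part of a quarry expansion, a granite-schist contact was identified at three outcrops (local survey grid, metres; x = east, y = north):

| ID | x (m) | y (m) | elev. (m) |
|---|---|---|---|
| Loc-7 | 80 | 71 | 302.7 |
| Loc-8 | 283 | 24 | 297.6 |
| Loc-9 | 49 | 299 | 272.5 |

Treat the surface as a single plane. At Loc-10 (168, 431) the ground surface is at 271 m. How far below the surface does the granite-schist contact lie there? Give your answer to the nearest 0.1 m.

Let the plane be z = a·x + b·y + c.
Loc-8−Loc-7: 203a − 47b = −5.1;  Loc-9−Loc-7: −31a + 228b = −30.2.
Solving gives a = −0.05760, b = −0.14029.
Then c = 302.7 − a·80 − b·71 = 317.27.
At (168, 431): z_contact = −9.68 − 60.46 + 317.27 = 247.13 m.
Depth below ground = 271 − 247.13 = 23.9 m.

23.9 m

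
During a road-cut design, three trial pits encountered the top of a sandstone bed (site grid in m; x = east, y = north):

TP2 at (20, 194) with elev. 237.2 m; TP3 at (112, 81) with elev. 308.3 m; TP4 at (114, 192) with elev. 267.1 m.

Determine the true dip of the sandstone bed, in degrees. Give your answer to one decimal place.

Two edge vectors: TP2→TP3 = (92, -113, 71.1), TP2→TP4 = (94, -2, 29.9).
Normal n = (TP2→TP3) × (TP2→TP4) = (-3236.5, 3932.6, 10438).
So ∂z/∂x = −n_x/n_z = 0.31007 and ∂z/∂y = −n_y/n_z = −0.37676.
Gradient magnitude |∇z| = √(a² + b²) = √(0.09614 + 0.14195) = 0.48794.
True dip = arctan(0.48794) = 26.0°, dipping toward NW (azimuth ≈ 321°).

26.0°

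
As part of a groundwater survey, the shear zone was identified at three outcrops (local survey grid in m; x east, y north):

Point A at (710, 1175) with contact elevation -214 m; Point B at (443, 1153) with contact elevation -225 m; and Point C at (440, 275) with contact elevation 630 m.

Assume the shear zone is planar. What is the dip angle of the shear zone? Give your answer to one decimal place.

Two edge vectors: Point A→Point B = (-267, -22, -11), Point A→Point C = (-270, -900, 844).
Normal n = (Point A→Point B) × (Point A→Point C) = (-28468, 228318, 234360).
So ∂z/∂x = −n_x/n_z = 0.12147 and ∂z/∂y = −n_y/n_z = −0.97422.
Gradient magnitude |∇z| = √(a² + b²) = √(0.01476 + 0.94910) = 0.98176.
True dip = arctan(0.98176) = 44.5°, dipping toward N (azimuth ≈ 353°).

44.5°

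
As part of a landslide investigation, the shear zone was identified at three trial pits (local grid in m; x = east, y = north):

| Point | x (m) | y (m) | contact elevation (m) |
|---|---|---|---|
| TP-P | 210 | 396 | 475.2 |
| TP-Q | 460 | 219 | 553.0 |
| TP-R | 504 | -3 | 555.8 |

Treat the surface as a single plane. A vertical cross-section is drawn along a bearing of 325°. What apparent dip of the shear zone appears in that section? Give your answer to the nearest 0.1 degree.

Let the plane be z = a·x + b·y + c.
TP-Q−TP-P: 250a − 177b = 77.8;  TP-R−TP-P: 294a − 399b = 80.6.
Solving gives a = 0.35161, b = 0.05708.
Unit vector along 325° is (sin 325°, cos 325°) = (-0.5736, 0.8192).
Slope in that direction = a·(-0.5736) + b·(0.8192) = −0.15492.
Apparent dip = arctan|0.15492| = 8.8° (true dip is 19.6°, so apparent ≤ true as expected).

8.8°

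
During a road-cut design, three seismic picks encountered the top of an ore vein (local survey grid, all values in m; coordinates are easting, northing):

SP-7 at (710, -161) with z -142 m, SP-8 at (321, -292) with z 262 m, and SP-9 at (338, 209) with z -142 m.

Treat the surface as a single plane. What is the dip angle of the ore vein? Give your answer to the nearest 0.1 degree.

47.7°

Two edge vectors: SP-7→SP-8 = (-389, -131, 404), SP-7→SP-9 = (-372, 370, 0).
Normal n = (SP-7→SP-8) × (SP-7→SP-9) = (-149480, -150288, -192662).
So ∂z/∂easting = −n_x/n_z = −0.77587 and ∂z/∂northing = −n_y/n_z = −0.78006.
Gradient magnitude |∇z| = √(a² + b²) = √(0.60197 + 0.60849) = 1.10021.
True dip = arctan(1.10021) = 47.7°, dipping toward NE (azimuth ≈ 045°).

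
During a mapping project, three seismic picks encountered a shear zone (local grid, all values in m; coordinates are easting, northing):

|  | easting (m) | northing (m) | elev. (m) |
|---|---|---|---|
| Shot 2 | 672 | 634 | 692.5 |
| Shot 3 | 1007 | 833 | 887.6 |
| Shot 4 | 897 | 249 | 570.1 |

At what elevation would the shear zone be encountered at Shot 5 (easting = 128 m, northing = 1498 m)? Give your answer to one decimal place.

955.8 m

Two edge vectors: Shot 2→Shot 3 = (335, 199, 195.1), Shot 2→Shot 4 = (225, -385, -122.4).
Normal n = (Shot 2→Shot 3) × (Shot 2→Shot 4) = (50755.9, 84901.5, -173750).
So ∂z/∂easting = −n_x/n_z = 0.292120 and ∂z/∂northing = −n_y/n_z = 0.488642.
Intercept c from Shot 2: 692.5 − 196.30 − 309.80 = 186.40.
At (128, 1498): z = 37.4 + 732.0 + 186.40 = 955.8 m.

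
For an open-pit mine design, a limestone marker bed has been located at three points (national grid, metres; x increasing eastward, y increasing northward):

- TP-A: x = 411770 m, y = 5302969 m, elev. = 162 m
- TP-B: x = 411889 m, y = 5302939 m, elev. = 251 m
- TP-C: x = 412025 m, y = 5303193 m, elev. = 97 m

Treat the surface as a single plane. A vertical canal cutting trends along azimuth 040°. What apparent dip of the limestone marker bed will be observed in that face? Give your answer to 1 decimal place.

18.9°

Let the plane be z = a·x + b·y + c.
TP-B−TP-A: 119a − 30b = 89;  TP-C−TP-A: 255a + 224b = −65.
Solving gives a = 0.52428, b = −0.88702.
Unit vector along 040° is (sin 40°, cos 40°) = (0.6428, 0.7660).
Slope in that direction = a·(0.6428) + b·(0.7660) = −0.34249.
Apparent dip = arctan|0.34249| = 18.9° (true dip is 45.9°, so apparent ≤ true as expected).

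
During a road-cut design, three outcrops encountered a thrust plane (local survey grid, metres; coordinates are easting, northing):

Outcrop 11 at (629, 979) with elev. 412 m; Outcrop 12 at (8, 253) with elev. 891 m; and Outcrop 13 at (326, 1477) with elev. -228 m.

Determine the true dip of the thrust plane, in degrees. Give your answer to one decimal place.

48.0°

Let the plane be z = a·easting + b·northing + c.
Outcrop 12−Outcrop 11: −621a − 726b = 479;  Outcrop 13−Outcrop 11: −303a + 498b = −640.
Solving gives a = 0.42722, b = −1.02521.
Gradient magnitude |∇z| = √(a² + b²) = √(0.18251 + 1.05105) = 1.11066.
True dip = arctan(1.11066) = 48.0°, dipping toward NNW (azimuth ≈ 337°).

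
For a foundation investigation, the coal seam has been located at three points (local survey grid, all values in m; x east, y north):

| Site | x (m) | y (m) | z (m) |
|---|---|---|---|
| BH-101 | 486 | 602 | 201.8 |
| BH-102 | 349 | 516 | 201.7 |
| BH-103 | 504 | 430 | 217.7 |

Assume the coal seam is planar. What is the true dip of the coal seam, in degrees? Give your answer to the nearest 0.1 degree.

5.9°

Let the plane be z = a·x + b·y + c.
BH-102−BH-101: −137a − 86b = −0.1;  BH-103−BH-101: 18a − 172b = 15.9.
Solving gives a = 0.05514, b = −0.08667.
Gradient magnitude |∇z| = √(a² + b²) = √(0.00304 + 0.00751) = 0.10272.
True dip = arctan(0.10272) = 5.9°, dipping toward NNW (azimuth ≈ 328°).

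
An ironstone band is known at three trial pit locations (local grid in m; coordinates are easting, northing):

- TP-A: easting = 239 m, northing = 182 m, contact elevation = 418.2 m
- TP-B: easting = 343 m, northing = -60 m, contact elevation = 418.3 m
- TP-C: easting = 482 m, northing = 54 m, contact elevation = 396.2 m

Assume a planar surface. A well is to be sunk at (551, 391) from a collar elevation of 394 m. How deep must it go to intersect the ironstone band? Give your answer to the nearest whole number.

23 m

Let the plane be z = a·easting + b·northing + c.
TP-B−TP-A: 104a − 242b = 0.1;  TP-C−TP-A: 243a − 128b = −22.
Solving gives a = −0.11731, b = −0.05083.
Then c = 418.2 − a·239 − b·182 = 455.49.
At (551, 391): z_contact = −64.6 − 19.9 + 455.49 = 371.0 m.
Depth below ground = 394 − 371.0 = 23 m.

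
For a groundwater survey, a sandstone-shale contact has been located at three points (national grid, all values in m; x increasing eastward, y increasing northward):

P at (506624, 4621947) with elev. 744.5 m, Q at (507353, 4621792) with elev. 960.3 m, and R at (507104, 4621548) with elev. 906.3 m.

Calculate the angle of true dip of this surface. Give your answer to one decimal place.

16.2°

Let the plane be z = a·x + b·y + c.
Q−P: 729a − 155b = 215.8;  R−P: 480a − 399b = 161.8.
Solving gives a = 0.28191, b = −0.06637.
Gradient magnitude |∇z| = √(a² + b²) = √(0.07947 + 0.00441) = 0.28962.
True dip = arctan(0.28962) = 16.2°, dipping toward WNW (azimuth ≈ 283°).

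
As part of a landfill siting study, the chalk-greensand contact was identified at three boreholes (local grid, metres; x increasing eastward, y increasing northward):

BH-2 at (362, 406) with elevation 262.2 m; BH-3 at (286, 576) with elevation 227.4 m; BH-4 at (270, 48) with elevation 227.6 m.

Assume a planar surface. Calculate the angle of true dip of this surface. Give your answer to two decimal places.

Let the plane be z = a·x + b·y + c.
BH-3−BH-2: −76a + 170b = −34.8;  BH-4−BH-2: −92a − 358b = −34.6.
Solving gives a = 0.42803, b = −0.01335.
Gradient magnitude |∇z| = √(a² + b²) = √(0.18321 + 0.00018) = 0.42824.
True dip = arctan(0.42824) = 23.18°, dipping toward W (azimuth ≈ 272°).

23.18°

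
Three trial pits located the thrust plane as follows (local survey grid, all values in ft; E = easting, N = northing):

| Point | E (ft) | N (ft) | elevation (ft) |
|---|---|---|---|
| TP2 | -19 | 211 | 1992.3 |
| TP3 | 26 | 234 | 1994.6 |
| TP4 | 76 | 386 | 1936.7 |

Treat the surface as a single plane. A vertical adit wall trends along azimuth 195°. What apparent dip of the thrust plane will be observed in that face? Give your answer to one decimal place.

Two edge vectors: TP2→TP3 = (45, 23, 2.3), TP2→TP4 = (95, 175, -55.6).
Normal n = (TP2→TP3) × (TP2→TP4) = (-1681.3, 2720.5, 5690).
So ∂z/∂E = −n_x/n_z = 0.29548 and ∂z/∂N = −n_y/n_z = −0.47812.
Unit vector along 195° is (sin 195°, cos 195°) = (-0.2588, -0.9659).
Slope in that direction = a·(-0.2588) + b·(-0.9659) = 0.38535.
Apparent dip = arctan|0.38535| = 21.1° (true dip is 29.3°, so apparent ≤ true as expected).

21.1°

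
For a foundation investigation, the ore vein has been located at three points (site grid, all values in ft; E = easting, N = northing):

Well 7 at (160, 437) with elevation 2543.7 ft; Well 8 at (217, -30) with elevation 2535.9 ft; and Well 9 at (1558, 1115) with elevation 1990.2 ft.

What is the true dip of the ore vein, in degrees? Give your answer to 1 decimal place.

Two edge vectors: Well 7→Well 8 = (57, -467, -7.8), Well 7→Well 9 = (1398, 678, -553.5).
Normal n = (Well 7→Well 8) × (Well 7→Well 9) = (263772.9, 20645.1, 691512).
So ∂z/∂E = −n_x/n_z = −0.38144 and ∂z/∂N = −n_y/n_z = −0.02986.
Gradient magnitude |∇z| = √(a² + b²) = √(0.14550 + 0.00089) = 0.38261.
True dip = arctan(0.38261) = 20.9°, dipping toward E (azimuth ≈ 086°).

20.9°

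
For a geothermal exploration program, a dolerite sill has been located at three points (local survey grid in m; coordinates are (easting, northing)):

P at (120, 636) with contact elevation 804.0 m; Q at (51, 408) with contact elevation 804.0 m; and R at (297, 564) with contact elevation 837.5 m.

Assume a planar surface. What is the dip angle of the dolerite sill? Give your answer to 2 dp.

9.99°

Let the plane be z = a·E + b·N + c.
Q−P: −69a − 228b = 0;  R−P: 177a − 72b = 33.5.
Solving gives a = 0.16852, b = −0.05100.
Gradient magnitude |∇z| = √(a² + b²) = √(0.02840 + 0.00260) = 0.17607.
True dip = arctan(0.17607) = 9.99°, dipping toward WNW (azimuth ≈ 287°).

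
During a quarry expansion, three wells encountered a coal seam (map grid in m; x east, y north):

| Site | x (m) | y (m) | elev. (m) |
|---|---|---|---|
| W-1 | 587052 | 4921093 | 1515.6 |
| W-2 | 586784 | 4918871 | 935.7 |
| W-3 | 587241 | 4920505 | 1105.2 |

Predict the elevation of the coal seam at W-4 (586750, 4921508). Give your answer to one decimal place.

Let the plane be z = a·x + b·y + c.
W-2−W-1: −268a − 2222b = −579.9;  W-3−W-1: 189a − 588b = −410.4.
Solving gives a = −0.988547326, b = 0.380211829.
Then c = 1515.6 − a·587052 − b·4921093 = −1289213.48.
At (586750, 4921508): z = −580030.1 + 1871215.6 − 1289213.48 = 1971.9 m.

1971.9 m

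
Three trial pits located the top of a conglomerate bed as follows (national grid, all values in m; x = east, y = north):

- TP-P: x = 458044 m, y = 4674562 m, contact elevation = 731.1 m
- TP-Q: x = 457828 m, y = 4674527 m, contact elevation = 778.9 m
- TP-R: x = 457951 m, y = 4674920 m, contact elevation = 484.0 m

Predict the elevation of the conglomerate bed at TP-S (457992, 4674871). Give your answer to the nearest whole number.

Let the plane be z = a·x + b·y + c.
TP-Q−TP-P: −216a − 35b = 47.8;  TP-R−TP-P: −93a + 358b = −247.1.
Solving gives a = −0.10503332, b = −0.71750866.
Then c = 731.1 − a·458044 − b·4674562 = 3402879.68.
At (457992, 4674871): z = −48104.4 − 3354260.4 + 3402879.68 = 514.9 m.

515 m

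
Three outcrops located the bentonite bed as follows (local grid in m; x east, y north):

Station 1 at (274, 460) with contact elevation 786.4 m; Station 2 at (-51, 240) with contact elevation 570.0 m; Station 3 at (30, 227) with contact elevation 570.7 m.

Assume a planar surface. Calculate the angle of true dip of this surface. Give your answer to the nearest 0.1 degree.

38.5°

Two edge vectors: Station 1→Station 2 = (-325, -220, -216.4), Station 1→Station 3 = (-244, -233, -215.7).
Normal n = (Station 1→Station 2) × (Station 1→Station 3) = (-2967.2, -17300.9, 22045).
So ∂z/∂x = −n_x/n_z = 0.13460 and ∂z/∂y = −n_y/n_z = 0.78480.
Gradient magnitude |∇z| = √(a² + b²) = √(0.01812 + 0.61591) = 0.79626.
True dip = arctan(0.79626) = 38.5°, dipping toward S (azimuth ≈ 190°).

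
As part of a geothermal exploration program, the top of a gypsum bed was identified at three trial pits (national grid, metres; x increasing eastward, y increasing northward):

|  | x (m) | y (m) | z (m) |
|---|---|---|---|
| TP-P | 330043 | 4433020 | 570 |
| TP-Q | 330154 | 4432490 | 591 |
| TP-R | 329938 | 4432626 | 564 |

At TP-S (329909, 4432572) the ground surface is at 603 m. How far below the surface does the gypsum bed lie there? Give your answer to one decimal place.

41.5 m

Let the plane be z = a·x + b·y + c.
TP-Q−TP-P: 111a − 530b = 21;  TP-R−TP-P: −105a − 394b = −6.
Solving gives a = 0.115249940, b = −0.015485390.
Then c = 570 − a·330043 − b·4433020 = 31179.61.
At (329909, 4432572): z_contact = 38021.99 − 68640.11 + 31179.61 = 561.49 m.
Depth below ground = 603 − 561.49 = 41.5 m.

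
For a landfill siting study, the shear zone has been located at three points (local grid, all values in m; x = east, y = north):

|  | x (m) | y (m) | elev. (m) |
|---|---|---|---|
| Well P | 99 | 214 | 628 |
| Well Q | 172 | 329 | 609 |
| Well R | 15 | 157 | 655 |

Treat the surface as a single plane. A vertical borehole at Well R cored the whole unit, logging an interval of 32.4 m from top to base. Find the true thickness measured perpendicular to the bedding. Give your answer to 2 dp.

30.35 m

Let the plane be z = a·x + b·y + c.
Well Q−Well P: 73a + 115b = −19;  Well R−Well P: −84a − 57b = 27.
Solving gives a = −0.36770, b = 0.06819.
|∇z| = √(a²+b²) = 0.37397, so dip δ = arctan(0.37397) = 20.50°.
True thickness = vertical thickness × cos δ = 32.4 × cos 20.50° = 30.35 m.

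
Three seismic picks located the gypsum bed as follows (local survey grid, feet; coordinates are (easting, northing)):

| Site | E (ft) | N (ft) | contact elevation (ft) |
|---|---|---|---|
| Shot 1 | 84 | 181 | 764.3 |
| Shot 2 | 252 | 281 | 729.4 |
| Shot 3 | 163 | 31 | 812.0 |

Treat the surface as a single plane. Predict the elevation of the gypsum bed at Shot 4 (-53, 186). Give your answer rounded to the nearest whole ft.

Let the plane be z = a·E + b·N + c.
Shot 2−Shot 1: 168a + 100b = −34.9;  Shot 3−Shot 1: 79a − 150b = 47.7.
Solving gives a = −0.01405, b = −0.32540.
Then c = 764.3 − a·84 − b·181 = 824.38.
At (-53, 186): z = 0.7 − 60.5 + 824.38 = 764.6 ft.

765 ft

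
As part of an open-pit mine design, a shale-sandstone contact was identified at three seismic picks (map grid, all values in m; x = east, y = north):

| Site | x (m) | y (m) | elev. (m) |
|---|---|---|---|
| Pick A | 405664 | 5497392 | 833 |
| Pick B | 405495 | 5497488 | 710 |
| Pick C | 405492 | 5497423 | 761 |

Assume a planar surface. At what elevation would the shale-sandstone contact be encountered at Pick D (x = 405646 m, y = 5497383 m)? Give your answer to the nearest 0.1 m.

835.2 m

Let the plane be z = a·x + b·y + c.
Pick B−Pick A: −169a + 96b = −123;  Pick C−Pick A: −172a + 31b = −72.
Solving gives a = 0.274904639, b = −0.797303291.
Then c = 833 − a·405664 − b·5497392 = 4272402.82.
At (405646, 5497383): z = 111514.0 − 4383081.6 + 4272402.82 = 835.2 m.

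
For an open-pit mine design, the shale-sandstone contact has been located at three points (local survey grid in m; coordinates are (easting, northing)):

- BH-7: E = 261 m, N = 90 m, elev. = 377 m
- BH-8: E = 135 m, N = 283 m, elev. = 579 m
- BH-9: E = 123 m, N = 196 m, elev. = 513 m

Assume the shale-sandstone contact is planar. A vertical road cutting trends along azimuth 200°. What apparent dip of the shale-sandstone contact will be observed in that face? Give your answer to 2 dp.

32.44°

Let the plane be z = a·E + b·N + c.
BH-8−BH-7: −126a + 193b = 202;  BH-9−BH-7: −138a + 106b = 136.
Solving gives a = −0.36421, b = 0.80886.
Unit vector along 200° is (sin 200°, cos 200°) = (-0.3420, -0.9397).
Slope in that direction = a·(-0.3420) + b·(-0.9397) = −0.63551.
Apparent dip = arctan|0.63551| = 32.44° (true dip is 41.6°, so apparent ≤ true as expected).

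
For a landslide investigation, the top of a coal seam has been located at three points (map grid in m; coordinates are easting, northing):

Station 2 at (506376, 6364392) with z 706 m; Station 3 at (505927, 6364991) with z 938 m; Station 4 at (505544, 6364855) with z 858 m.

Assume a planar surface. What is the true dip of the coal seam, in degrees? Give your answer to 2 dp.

Two edge vectors: Station 2→Station 3 = (-449, 599, 232), Station 2→Station 4 = (-832, 463, 152).
Normal n = (Station 2→Station 3) × (Station 2→Station 4) = (-16368, -124776, 290481).
So ∂z/∂easting = −n_x/n_z = 0.05635 and ∂z/∂northing = −n_y/n_z = 0.42955.
Gradient magnitude |∇z| = √(a² + b²) = √(0.00318 + 0.18451) = 0.43323.
True dip = arctan(0.43323) = 23.42°, dipping toward S (azimuth ≈ 187°).

23.42°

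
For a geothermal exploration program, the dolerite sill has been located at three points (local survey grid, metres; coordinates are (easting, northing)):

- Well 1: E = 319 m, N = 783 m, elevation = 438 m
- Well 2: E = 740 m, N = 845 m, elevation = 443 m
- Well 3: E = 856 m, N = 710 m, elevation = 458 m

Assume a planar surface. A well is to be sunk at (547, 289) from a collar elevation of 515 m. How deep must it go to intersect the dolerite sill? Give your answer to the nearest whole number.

Two edge vectors: Well 1→Well 2 = (421, 62, 5), Well 1→Well 3 = (537, -73, 20).
Normal n = (Well 1→Well 2) × (Well 1→Well 3) = (1605, -5735, -64027).
So ∂z/∂E = −n_x/n_z = 0.02507 and ∂z/∂N = −n_y/n_z = −0.08957.
Intercept c from Well 1: 438 − 8.00 + 70.13 = 500.14.
At (547, 289): z_contact = 13.7 − 25.9 + 500.14 = 488.0 m.
Depth below ground = 515 − 488.0 = 27 m.

27 m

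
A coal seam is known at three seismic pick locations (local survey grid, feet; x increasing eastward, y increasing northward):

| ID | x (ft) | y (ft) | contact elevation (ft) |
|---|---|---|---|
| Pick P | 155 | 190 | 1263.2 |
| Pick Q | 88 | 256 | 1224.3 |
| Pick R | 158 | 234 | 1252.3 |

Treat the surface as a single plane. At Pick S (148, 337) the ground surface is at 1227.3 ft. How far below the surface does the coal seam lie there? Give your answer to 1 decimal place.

Let the plane be z = a·x + b·y + c.
Pick Q−Pick P: −67a + 66b = −38.9;  Pick R−Pick P: 3a + 44b = −10.9.
Solving gives a = 0.31538, b = −0.26923.
Then c = 1263.2 − a·155 − b·190 = 1265.47.
At (148, 337): z_contact = 46.68 − 90.73 + 1265.47 = 1221.42 ft.
Depth below ground = 1227.3 − 1221.42 = 5.9 ft.

5.9 ft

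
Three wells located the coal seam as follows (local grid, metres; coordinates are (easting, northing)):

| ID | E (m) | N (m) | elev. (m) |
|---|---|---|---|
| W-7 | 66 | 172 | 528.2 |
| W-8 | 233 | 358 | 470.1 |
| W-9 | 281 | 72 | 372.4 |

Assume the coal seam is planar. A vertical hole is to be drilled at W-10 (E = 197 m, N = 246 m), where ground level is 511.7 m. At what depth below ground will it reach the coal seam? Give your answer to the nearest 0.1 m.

Two edge vectors: W-7→W-8 = (167, 186, -58.1), W-7→W-9 = (215, -100, -155.8).
Normal n = (W-7→W-8) × (W-7→W-9) = (-34788.8, 13527.1, -56690).
So ∂z/∂E = −n_x/n_z = −0.61367 and ∂z/∂N = −n_y/n_z = 0.23862.
Intercept c from W-7: 528.2 + 40.50 − 41.04 = 527.66.
At (197, 246): z_contact = −120.89 + 58.70 + 527.66 = 465.47 m.
Depth below ground = 511.7 − 465.47 = 46.2 m.

46.2 m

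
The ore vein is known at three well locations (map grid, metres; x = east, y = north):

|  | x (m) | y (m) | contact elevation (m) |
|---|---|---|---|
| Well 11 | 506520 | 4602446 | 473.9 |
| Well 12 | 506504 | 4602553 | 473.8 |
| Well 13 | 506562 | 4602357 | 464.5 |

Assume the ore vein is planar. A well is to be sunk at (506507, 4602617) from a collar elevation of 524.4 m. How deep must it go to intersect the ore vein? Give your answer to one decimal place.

Two edge vectors: Well 11→Well 12 = (-16, 107, -0.1), Well 11→Well 13 = (42, -89, -9.4).
Normal n = (Well 11→Well 12) × (Well 11→Well 13) = (-1014.7, -154.6, -3070).
So ∂z/∂x = −n_x/n_z = −0.330521173 and ∂z/∂y = −n_y/n_z = −0.050358306.
Intercept c from Well 11: 473.9 + 167415.58 + 231771.38 = 399660.87.
At (506507, 4602617): z_contact = −167411.29 − 231780.00 + 399660.87 = 469.59 m.
Depth below ground = 524.4 − 469.59 = 54.8 m.

54.8 m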